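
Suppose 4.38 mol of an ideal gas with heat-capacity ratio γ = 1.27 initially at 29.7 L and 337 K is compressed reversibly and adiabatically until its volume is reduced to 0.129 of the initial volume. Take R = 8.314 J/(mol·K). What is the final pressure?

5570 kPa

P₁ = nRT₁/V₁ = 4.38×8.314×337/29.7 = 413 kPa.
Adiabatic: TV^(γ−1) = const ⇒ T₂ = 337×(7.75)^0.270 = 586 K; PV^γ = const ⇒ P₂ = 5570 kPa.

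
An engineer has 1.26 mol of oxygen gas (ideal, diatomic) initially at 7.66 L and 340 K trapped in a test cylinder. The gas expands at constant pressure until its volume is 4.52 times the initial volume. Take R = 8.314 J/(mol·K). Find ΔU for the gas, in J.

P₁ = nRT₁/V₁ = 1.26×8.314×340/7.66 = 465 kPa.
Isobaric: P stays 465 kPa; V/T = const ⇒ T₂ = 1540 K, V₂ = 34.6 L.
For an ideal gas ΔU = nCvΔT with Cv = (5/2)R = 20.8 J/(mol·K).
ΔU = 1.26×20.8×(1540−340) = 31300 J.

31300 J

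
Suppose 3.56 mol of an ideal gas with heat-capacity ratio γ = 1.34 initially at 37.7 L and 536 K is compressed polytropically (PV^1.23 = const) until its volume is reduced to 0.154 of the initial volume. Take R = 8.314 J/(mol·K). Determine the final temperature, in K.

824 K

P₁ = nRT₁/V₁ = 3.56×8.314×536/37.7 = 421 kPa.
Polytropic n=1.23: T₂ = T₁(V₁/V₂)^(n−1) = 536×(6.49)^0.23 = 824 K; P₂ = P₁(V₁/V₂)^n = 4200 kPa.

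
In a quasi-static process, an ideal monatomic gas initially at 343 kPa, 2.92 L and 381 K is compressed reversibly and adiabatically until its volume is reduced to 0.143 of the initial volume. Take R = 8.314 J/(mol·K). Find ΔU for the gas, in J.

3990 J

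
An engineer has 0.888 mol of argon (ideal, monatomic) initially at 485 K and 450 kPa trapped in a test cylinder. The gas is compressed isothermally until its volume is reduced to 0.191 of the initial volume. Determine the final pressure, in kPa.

V₁ = nRT₁/P₁ = 0.888×8.314×485/450 = 7.96 L.
Isothermal: T stays 485 K; PV = const ⇒ V₂ = 1.52 L, P₂ = 2360 kPa.

2360 kPa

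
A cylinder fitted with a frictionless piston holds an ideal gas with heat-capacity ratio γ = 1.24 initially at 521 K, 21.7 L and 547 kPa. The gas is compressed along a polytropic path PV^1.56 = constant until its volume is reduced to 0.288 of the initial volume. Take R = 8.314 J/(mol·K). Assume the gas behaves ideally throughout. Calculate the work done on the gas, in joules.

21400 J

n = P₁V₁/(RT₁) = 547×21.7/(8.314×521) = 2.74 mol.
Polytropic n=1.56: T₂ = T₁(V₁/V₂)^(n−1) = 521×(3.47)^0.56 = 1050 K; P₂ = P₁(V₁/V₂)^n = 3810 kPa.
W = (P₁V₁−P₂V₂)/(n−1) = (547×21.7−3810×6.25)/0.56 = -21400 J.
Work done on the gas = −W_by = 21400 J.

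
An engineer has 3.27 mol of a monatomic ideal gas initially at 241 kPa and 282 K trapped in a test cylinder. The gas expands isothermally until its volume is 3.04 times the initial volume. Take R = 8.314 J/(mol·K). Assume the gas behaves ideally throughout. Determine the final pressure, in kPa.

79.3 kPa

V₁ = nRT₁/P₁ = 3.27×8.314×282/241 = 31.8 L.
Isothermal: T stays 282 K; PV = const ⇒ V₂ = 96.7 L, P₂ = 79.3 kPa.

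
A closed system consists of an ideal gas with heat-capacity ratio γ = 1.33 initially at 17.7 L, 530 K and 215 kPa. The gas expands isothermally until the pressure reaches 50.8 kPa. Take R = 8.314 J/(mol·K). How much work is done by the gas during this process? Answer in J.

n = P₁V₁/(RT₁) = 215×17.7/(8.314×530) = 0.864 mol.
Isothermal: T stays 530 K; PV = const ⇒ V₂ = 74.9 L, P₂ = 50.8 kPa.
W = nRT ln(V₂/V₁) = 0.864×8.314×530×ln(4.23) = 5490 J.

5490 J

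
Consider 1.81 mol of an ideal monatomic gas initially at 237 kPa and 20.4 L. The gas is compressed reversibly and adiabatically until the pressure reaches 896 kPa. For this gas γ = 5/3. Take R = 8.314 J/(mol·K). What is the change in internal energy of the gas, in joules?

T₁ = P₁V₁/(nR) = 237×20.4/(1.81×8.314) = 321 K.
Adiabatic: T₂/T₁ = (P₂/P₁)^((γ−1)/γ) ⇒ T₂ = 321×(3.78)^0.400 = 547 K; V₂ = 9.19 L.
For an ideal gas ΔU = nCvΔT with Cv = (3/2)R = 12.5 J/(mol·K).
ΔU = 1.81×12.5×(547−321) = 5090 J.

5090 J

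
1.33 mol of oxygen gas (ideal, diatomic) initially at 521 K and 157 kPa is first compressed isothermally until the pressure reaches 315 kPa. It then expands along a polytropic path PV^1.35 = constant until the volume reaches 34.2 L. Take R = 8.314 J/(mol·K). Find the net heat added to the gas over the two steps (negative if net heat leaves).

V₁ = nRT₁/P₁ = 1.33×8.314×521/157 = 36.7 L.
Step 1 — Isothermal: T stays 521 K; PV = const ⇒ V₂ = 18.3 L, P₂ = 315 kPa.
ΔU = 0 (ideal gas, T constant).
W = nRT ln(V₂/V₁) = 1.33×8.314×521×ln(0.498) = -4010 J.
Q = ΔU + W = -4010 J.
State after step 1: P = 315 kPa, V = 18.3 L, T = 521 K.
Step 2 — Polytropic n=1.35: T₂ = T₁(V₁/V₂)^(n−1) = 521×(0.535)^0.35 = 418 K; P₂ = P₁(V₁/V₂)^n = 135 kPa.
W = (P₁V₁−P₂V₂)/(n−1) = (315×18.3−135×34.2)/0.35 = 3240 J.
ΔU = nCvΔT = 1.33×20.8×(418−521) = -2830 J.
Q = ΔU + W = 405 J.
Net over both steps: W = -773 J, Q = -3610 J, ΔU = -2830 J.

-3610 J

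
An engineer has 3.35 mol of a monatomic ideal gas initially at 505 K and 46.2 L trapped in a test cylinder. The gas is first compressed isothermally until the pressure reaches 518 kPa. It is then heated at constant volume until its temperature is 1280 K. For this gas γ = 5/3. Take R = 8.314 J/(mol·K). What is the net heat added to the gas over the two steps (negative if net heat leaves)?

24900 J

P₁ = nRT₁/V₁ = 3.35×8.314×505/46.2 = 304 kPa.
Step 1 — Isothermal: T stays 505 K; PV = const ⇒ V₂ = 27.2 L, P₂ = 518 kPa.
ΔU = 0 (ideal gas, T constant).
W = nRT ln(V₂/V₁) = 3.35×8.314×505×ln(0.588) = -7480 J.
Q = ΔU + W = -7480 J.
State after step 1: P = 518 kPa, V = 27.2 L, T = 505 K.
Step 2 — Isochoric: V stays 27.2 L; P/T = const ⇒ T₂ = 1280 K, P₂ = 1310 kPa.
W = 0 (no volume change).
ΔU = nCvΔT = 3.35×12.5×(1280−505) = 32400 J.
Q = ΔU = 32400 J.
Net over both steps: W = -7480 J, Q = 24900 J, ΔU = 32400 J.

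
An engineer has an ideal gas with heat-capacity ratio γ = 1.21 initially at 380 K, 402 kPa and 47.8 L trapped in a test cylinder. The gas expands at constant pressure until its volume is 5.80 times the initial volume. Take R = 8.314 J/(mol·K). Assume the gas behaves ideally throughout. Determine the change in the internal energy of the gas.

439000 J

n = P₁V₁/(RT₁) = 402×47.8/(8.314×380) = 6.08 mol.
Isobaric: P stays 402 kPa; V/T = const ⇒ T₂ = 2200 K, V₂ = 277 L.
For an ideal gas ΔU = nCvΔT with Cv = R/(γ−1) = 39.6 J/(mol·K).
ΔU = 6.08×39.6×(2200−380) = 439000 J.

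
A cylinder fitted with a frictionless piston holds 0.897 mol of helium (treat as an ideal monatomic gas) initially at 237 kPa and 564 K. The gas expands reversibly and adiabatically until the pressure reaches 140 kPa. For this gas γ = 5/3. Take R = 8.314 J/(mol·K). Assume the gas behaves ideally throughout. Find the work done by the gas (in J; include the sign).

V₁ = nRT₁/P₁ = 0.897×8.314×564/237 = 17.7 L.
Adiabatic: T₂/T₁ = (P₂/P₁)^((γ−1)/γ) ⇒ T₂ = 564×(0.591)^0.400 = 457 K; V₂ = 24.3 L.
ΔU = nCvΔT = 0.897×12.5×(457−564) = -1200 J.
Q = 0 for an adiabatic process, so W = −ΔU = 1200 J.

1200 J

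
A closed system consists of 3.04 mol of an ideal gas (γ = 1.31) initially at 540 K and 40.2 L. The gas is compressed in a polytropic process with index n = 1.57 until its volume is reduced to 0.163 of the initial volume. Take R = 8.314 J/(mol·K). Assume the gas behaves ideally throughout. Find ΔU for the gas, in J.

79800 J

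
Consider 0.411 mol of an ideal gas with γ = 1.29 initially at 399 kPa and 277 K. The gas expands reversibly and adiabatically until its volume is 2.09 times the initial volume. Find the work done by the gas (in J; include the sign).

628 J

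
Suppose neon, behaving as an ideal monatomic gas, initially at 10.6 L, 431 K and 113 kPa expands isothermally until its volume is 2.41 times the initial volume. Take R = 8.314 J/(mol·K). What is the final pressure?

Isothermal: T stays 431 K; PV = const ⇒ V₂ = 25.5 L, P₂ = 46.9 kPa.

46.9 kPa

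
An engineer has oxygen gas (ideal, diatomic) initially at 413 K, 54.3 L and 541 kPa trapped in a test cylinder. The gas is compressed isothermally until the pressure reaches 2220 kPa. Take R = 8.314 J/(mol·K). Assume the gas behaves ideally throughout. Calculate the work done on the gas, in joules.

41500 J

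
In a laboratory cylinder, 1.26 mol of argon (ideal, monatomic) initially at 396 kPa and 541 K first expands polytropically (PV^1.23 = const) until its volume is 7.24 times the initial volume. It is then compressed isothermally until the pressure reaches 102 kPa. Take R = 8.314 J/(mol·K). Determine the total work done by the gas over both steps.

V₁ = nRT₁/P₁ = 1.26×8.314×541/396 = 14.3 L.
Step 1 — Polytropic n=1.23: T₂ = T₁(V₁/V₂)^(n−1) = 541×(0.138)^0.23 = 343 K; P₂ = P₁(V₁/V₂)^n = 34.7 kPa.
W = (P₁V₁−P₂V₂)/(n−1) = (396×14.3−34.7×104)/0.23 = 9010 J.
ΔU = nCvΔT = 1.26×12.5×(343−541) = -3110 J.
Q = ΔU + W = 5900 J.
State after step 1: P = 34.7 kPa, V = 104 L, T = 343 K.
Step 2 — Isothermal: T stays 343 K; PV = const ⇒ V₂ = 35.2 L, P₂ = 102 kPa.
ΔU = 0 (ideal gas, T constant).
W = nRT ln(V₂/V₁) = 1.26×8.314×343×ln(0.340) = -3880 J.
Q = ΔU + W = -3880 J.
Net over both steps: W = 5140 J, Q = 2030 J, ΔU = -3110 J.

5140 J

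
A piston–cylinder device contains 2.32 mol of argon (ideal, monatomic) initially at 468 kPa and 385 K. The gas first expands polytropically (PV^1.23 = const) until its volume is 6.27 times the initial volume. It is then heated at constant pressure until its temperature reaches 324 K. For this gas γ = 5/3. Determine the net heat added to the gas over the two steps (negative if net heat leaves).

10700 J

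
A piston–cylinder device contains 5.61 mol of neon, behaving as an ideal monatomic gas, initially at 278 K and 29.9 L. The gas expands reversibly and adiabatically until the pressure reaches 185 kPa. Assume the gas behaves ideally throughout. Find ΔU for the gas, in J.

-5620 J

P₁ = nRT₁/V₁ = 5.61×8.314×278/29.9 = 434 kPa.
Adiabatic: T₂/T₁ = (P₂/P₁)^((γ−1)/γ) ⇒ T₂ = 278×(0.427)^0.400 = 198 K; V₂ = 49.8 L.
For an ideal gas ΔU = nCvΔT with Cv = (3/2)R = 12.5 J/(mol·K).
ΔU = 5.61×12.5×(198−278) = -5620 J.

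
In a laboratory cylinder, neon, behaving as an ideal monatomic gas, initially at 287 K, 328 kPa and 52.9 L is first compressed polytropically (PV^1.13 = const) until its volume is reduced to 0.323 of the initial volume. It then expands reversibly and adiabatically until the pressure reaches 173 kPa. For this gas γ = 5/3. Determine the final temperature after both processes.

n = P₁V₁/(RT₁) = 328×52.9/(8.314×287) = 7.27 mol.
Step 1 — Polytropic n=1.13: T₂ = T₁(V₁/V₂)^(n−1) = 287×(3.10)^0.13 = 332 K; P₂ = P₁(V₁/V₂)^n = 1180 kPa.
W = (P₁V₁−P₂V₂)/(n−1) = (328×52.9−1180×17.1)/0.13 = -21100 J.
ΔU = nCvΔT = 7.27×12.5×(332−287) = 4120 J.
Q = ΔU + W = -17000 J.
State after step 1: P = 1180 kPa, V = 17.1 L, T = 332 K.
Step 2 — Adiabatic: T₂/T₁ = (P₂/P₁)^((γ−1)/γ) ⇒ T₂ = 332×(0.147)^0.400 = 154 K; V₂ = 54.0 L.
ΔU = nCvΔT = 7.27×12.5×(154−332) = -16100 J.
Q = 0 for an adiabatic process, so W = −ΔU = 16100 J.
Net over both steps: W = -4980 J, Q = -17000 J, ΔU = -12000 J.

154 K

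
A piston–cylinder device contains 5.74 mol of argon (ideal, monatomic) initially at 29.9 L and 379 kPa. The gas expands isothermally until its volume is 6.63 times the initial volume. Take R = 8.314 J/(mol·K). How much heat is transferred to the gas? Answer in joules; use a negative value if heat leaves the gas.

21400 J

T₁ = P₁V₁/(nR) = 379×29.9/(5.74×8.314) = 237 K.
Isothermal: T stays 237 K; PV = const ⇒ V₂ = 198 L, P₂ = 57.2 kPa.
ΔU = 0 (ideal gas, T constant).
W = nRT ln(V₂/V₁) = 5.74×8.314×237×ln(6.63) = 21400 J.
Q = ΔU + W = 21400 J.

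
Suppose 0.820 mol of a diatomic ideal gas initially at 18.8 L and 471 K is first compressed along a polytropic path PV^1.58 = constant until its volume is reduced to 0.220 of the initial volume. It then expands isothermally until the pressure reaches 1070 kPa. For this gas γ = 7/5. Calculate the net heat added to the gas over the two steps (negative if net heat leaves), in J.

P₁ = nRT₁/V₁ = 0.820×8.314×471/18.8 = 171 kPa.
Step 1 — Polytropic n=1.58: T₂ = T₁(V₁/V₂)^(n−1) = 471×(4.55)^0.58 = 1130 K; P₂ = P₁(V₁/V₂)^n = 1870 kPa.
W = (P₁V₁−P₂V₂)/(n−1) = (171×18.8−1870×4.14)/0.58 = -7790 J.
ΔU = nCvΔT = 0.820×20.8×(1130−471) = 11300 J.
Q = ΔU + W = 3500 J.
State after step 1: P = 1870 kPa, V = 4.14 L, T = 1130 K.
Step 2 — Isothermal: T stays 1130 K; PV = const ⇒ V₂ = 7.22 L, P₂ = 1070 kPa.
ΔU = 0 (ideal gas, T constant).
W = nRT ln(V₂/V₁) = 0.820×8.314×1130×ln(1.75) = 4310 J.
Q = ΔU + W = 4310 J.
Net over both steps: W = -3480 J, Q = 7810 J, ΔU = 11300 J.

7810 J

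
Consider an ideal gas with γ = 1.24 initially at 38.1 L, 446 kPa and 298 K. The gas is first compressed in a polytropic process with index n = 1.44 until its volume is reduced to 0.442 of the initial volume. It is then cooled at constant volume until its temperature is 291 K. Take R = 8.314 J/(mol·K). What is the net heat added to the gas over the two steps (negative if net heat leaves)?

-18400 J

n = P₁V₁/(RT₁) = 446×38.1/(8.314×298) = 6.86 mol.
Step 1 — Polytropic n=1.44: T₂ = T₁(V₁/V₂)^(n−1) = 298×(2.26)^0.44 = 427 K; P₂ = P₁(V₁/V₂)^n = 1450 kPa.
W = (P₁V₁−P₂V₂)/(n−1) = (446×38.1−1450×16.8)/0.44 = -16700 J.
ΔU = nCvΔT = 6.86×34.6×(427−298) = 30600 J.
Q = ΔU + W = 13900 J.
State after step 1: P = 1450 kPa, V = 16.8 L, T = 427 K.
Step 2 — Isochoric: V stays 16.8 L; P/T = const ⇒ T₂ = 291 K, P₂ = 985 kPa.
W = 0 (no volume change).
ΔU = nCvΔT = 6.86×34.6×(291−427) = -32300 J.
Q = ΔU = -32300 J.
Net over both steps: W = -16700 J, Q = -18400 J, ΔU = -1660 J.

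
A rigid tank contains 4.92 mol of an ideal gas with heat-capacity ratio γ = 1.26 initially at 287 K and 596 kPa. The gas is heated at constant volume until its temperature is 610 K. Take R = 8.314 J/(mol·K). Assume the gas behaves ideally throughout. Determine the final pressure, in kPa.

V₁ = nRT₁/P₁ = 4.92×8.314×287/596 = 19.7 L.
Isochoric: V stays 19.7 L; P/T = const ⇒ T₂ = 610 K, P₂ = 1270 kPa.

1270 kPa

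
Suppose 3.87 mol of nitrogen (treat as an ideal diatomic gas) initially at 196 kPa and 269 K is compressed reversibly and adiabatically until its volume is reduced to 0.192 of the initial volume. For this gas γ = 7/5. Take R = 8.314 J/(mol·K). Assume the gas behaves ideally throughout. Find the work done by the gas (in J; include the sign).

V₁ = nRT₁/P₁ = 3.87×8.314×269/196 = 44.2 L.
Adiabatic: TV^(γ−1) = const ⇒ T₂ = 269×(5.21)^0.400 = 521 K; PV^γ = const ⇒ P₂ = 1980 kPa.
ΔU = nCvΔT = 3.87×20.8×(521−269) = 20200 J.
Q = 0 for an adiabatic process, so W = −ΔU = -20200 J.

-20200 J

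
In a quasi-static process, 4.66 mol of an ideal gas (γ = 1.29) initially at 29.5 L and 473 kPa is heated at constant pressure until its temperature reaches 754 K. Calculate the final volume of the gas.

T₁ = P₁V₁/(nR) = 473×29.5/(4.66×8.314) = 360 K.
Isobaric: P stays 473 kPa; V/T = const ⇒ T₂ = 754 K, V₂ = 61.8 L.

61.8 L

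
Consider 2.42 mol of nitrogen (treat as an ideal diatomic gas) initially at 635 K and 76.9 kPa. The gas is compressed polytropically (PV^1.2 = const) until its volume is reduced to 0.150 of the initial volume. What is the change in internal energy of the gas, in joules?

14700 J

V₁ = nRT₁/P₁ = 2.42×8.314×635/76.9 = 166 L.
Polytropic n=1.2: T₂ = T₁(V₁/V₂)^(n−1) = 635×(6.67)^0.20 = 928 K; P₂ = P₁(V₁/V₂)^n = 749 kPa.
For an ideal gas ΔU = nCvΔT with Cv = (5/2)R = 20.8 J/(mol·K).
ΔU = 2.42×20.8×(928−635) = 14700 J.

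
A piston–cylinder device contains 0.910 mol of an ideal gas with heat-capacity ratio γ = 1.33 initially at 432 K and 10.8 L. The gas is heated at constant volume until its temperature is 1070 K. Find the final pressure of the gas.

P₁ = nRT₁/V₁ = 0.910×8.314×432/10.8 = 303 kPa.
Isochoric: V stays 10.8 L; P/T = const ⇒ T₂ = 1070 K, P₂ = 750 kPa.

750 kPa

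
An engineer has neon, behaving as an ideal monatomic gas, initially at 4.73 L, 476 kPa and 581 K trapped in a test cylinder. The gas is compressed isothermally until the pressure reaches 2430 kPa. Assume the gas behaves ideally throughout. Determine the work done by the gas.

-3670 J

n = P₁V₁/(RT₁) = 476×4.73/(8.314×581) = 0.466 mol.
Isothermal: T stays 581 K; PV = const ⇒ V₂ = 0.927 L, P₂ = 2430 kPa.
W = nRT ln(V₂/V₁) = 0.466×8.314×581×ln(0.196) = -3670 J.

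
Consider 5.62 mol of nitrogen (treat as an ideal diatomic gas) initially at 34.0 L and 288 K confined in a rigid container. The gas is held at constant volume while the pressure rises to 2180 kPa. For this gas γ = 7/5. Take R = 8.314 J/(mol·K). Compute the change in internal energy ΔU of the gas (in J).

152000 J

P₁ = nRT₁/V₁ = 5.62×8.314×288/34.0 = 396 kPa.
Isochoric: V stays 34.0 L; P/T = const ⇒ T₂ = 1590 K, P₂ = 2180 kPa.
For an ideal gas ΔU = nCvΔT with Cv = (5/2)R = 20.8 J/(mol·K).
ΔU = 5.62×20.8×(1590−288) = 152000 J.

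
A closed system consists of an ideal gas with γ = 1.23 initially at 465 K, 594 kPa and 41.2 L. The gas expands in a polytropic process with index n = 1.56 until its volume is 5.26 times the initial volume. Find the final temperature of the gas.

184 K

Polytropic n=1.56: T₂ = T₁(V₁/V₂)^(n−1) = 465×(0.190)^0.56 = 184 K; P₂ = P₁(V₁/V₂)^n = 44.6 kPa.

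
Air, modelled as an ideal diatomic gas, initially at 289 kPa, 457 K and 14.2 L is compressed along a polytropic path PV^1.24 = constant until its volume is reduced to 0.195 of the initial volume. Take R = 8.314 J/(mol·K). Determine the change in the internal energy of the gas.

4930 J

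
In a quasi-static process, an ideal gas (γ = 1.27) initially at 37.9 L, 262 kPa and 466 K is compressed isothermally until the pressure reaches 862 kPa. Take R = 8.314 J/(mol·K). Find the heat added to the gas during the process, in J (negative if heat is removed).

n = P₁V₁/(RT₁) = 262×37.9/(8.314×466) = 2.56 mol.
Isothermal: T stays 466 K; PV = const ⇒ V₂ = 11.5 L, P₂ = 862 kPa.
ΔU = 0 (ideal gas, T constant).
W = nRT ln(V₂/V₁) = 2.56×8.314×466×ln(0.304) = -11800 J.
Q = ΔU + W = -11800 J.

-11800 J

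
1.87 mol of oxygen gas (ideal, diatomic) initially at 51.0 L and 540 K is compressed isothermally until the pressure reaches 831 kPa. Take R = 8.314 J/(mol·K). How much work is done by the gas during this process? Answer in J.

P₁ = nRT₁/V₁ = 1.87×8.314×540/51.0 = 165 kPa.
Isothermal: T stays 540 K; PV = const ⇒ V₂ = 10.1 L, P₂ = 831 kPa.
W = nRT ln(V₂/V₁) = 1.87×8.314×540×ln(0.198) = -13600 J.

-13600 J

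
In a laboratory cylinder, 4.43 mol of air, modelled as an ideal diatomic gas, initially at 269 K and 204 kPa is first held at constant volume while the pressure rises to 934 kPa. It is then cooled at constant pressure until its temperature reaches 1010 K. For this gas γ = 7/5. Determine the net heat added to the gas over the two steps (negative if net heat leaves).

V₁ = nRT₁/P₁ = 4.43×8.314×269/204 = 48.6 L.
Step 1 — Isochoric: V stays 48.6 L; P/T = const ⇒ T₂ = 1230 K, P₂ = 934 kPa.
W = 0 (no volume change).
ΔU = nCvΔT = 4.43×20.8×(1230−269) = 88600 J.
Q = ΔU = 88600 J.
State after step 1: P = 934 kPa, V = 48.6 L, T = 1230 K.
Step 2 — Isobaric: P stays 934 kPa; V/T = const ⇒ T₂ = 1010 K, V₂ = 39.8 L.
W = PΔV = 934×(39.8−48.6) kPa·L = -8160 J.
ΔU = nCvΔT = 4.43×20.8×(1010−1230) = -20400 J.
Q = ΔU + W = nCpΔT = -28600 J.
Net over both steps: W = -8160 J, Q = 60100 J, ΔU = 68200 J.

60100 J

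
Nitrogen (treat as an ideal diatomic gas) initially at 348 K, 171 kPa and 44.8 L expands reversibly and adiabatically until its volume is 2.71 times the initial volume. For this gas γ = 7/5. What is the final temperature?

Adiabatic: TV^(γ−1) = const ⇒ T₂ = 348×(0.369)^0.400 = 234 K; PV^γ = const ⇒ P₂ = 42.3 kPa.

234 K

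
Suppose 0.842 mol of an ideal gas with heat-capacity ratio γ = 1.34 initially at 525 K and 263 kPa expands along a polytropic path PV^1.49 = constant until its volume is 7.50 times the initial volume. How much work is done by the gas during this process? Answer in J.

4710 J

V₁ = nRT₁/P₁ = 0.842×8.314×525/263 = 14.0 L.
Polytropic n=1.49: T₂ = T₁(V₁/V₂)^(n−1) = 525×(0.133)^0.49 = 196 K; P₂ = P₁(V₁/V₂)^n = 13.1 kPa.
W = (P₁V₁−P₂V₂)/(n−1) = (263×14.0−13.1×105)/0.49 = 4710 J.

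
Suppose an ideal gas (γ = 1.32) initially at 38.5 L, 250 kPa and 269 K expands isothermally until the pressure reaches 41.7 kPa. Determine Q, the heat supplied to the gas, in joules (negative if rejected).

17200 J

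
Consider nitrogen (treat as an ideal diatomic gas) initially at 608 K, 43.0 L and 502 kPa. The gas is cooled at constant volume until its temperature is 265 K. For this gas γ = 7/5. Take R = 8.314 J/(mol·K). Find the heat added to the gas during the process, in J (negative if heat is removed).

-30400 J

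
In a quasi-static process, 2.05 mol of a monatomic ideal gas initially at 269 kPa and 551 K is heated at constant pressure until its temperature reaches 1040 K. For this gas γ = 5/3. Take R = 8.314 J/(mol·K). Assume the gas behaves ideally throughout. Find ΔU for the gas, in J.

12500 J

V₁ = nRT₁/P₁ = 2.05×8.314×551/269 = 34.9 L.
Isobaric: P stays 269 kPa; V/T = const ⇒ T₂ = 1040 K, V₂ = 65.9 L.
For an ideal gas ΔU = nCvΔT with Cv = (3/2)R = 12.5 J/(mol·K).
ΔU = 2.05×12.5×(1040−551) = 12500 J.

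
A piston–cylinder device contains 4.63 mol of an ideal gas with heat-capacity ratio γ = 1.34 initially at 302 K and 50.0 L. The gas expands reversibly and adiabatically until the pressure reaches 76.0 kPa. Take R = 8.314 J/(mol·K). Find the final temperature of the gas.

227 K

P₁ = nRT₁/V₁ = 4.63×8.314×302/50.0 = 233 kPa.
Adiabatic: T₂/T₁ = (P₂/P₁)^((γ−1)/γ) ⇒ T₂ = 302×(0.327)^0.254 = 227 K; V₂ = 115 L.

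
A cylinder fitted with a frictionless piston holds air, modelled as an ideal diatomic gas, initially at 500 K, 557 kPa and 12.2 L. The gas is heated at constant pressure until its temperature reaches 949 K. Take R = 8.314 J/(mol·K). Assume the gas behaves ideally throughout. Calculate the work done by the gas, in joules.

6100 J

n = P₁V₁/(RT₁) = 557×12.2/(8.314×500) = 1.63 mol.
Isobaric: P stays 557 kPa; V/T = const ⇒ T₂ = 949 K, V₂ = 23.2 L.
W = PΔV = 557×(23.2−12.2) kPa·L = 6100 J.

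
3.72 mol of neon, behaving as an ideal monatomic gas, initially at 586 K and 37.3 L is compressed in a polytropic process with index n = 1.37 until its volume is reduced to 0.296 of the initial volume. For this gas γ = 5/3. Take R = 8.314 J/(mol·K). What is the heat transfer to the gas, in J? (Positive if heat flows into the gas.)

-12400 J

P₁ = nRT₁/V₁ = 3.72×8.314×586/37.3 = 486 kPa.
Polytropic n=1.37: T₂ = T₁(V₁/V₂)^(n−1) = 586×(3.38)^0.37 = 919 K; P₂ = P₁(V₁/V₂)^n = 2580 kPa.
W = (P₁V₁−P₂V₂)/(n−1) = (486×37.3−2580×11.0)/0.37 = -27900 J.
ΔU = nCvΔT = 3.72×12.5×(919−586) = 15500 J.
Q = ΔU + W = -12400 J.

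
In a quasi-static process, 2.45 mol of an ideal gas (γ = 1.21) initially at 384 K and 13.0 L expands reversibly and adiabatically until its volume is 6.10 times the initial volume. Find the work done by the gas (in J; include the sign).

P₁ = nRT₁/V₁ = 2.45×8.314×384/13.0 = 602 kPa.
Adiabatic: TV^(γ−1) = const ⇒ T₂ = 384×(0.164)^0.210 = 263 K; PV^γ = const ⇒ P₂ = 67.5 kPa.
ΔU = nCvΔT = 2.45×39.6×(263−384) = -11800 J.
Q = 0 for an adiabatic process, so W = −ΔU = 11800 J.

11800 J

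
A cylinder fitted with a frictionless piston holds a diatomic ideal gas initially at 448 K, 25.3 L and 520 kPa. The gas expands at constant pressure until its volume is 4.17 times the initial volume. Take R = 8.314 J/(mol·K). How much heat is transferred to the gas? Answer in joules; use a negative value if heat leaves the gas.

n = P₁V₁/(RT₁) = 520×25.3/(8.314×448) = 3.53 mol.
Isobaric: P stays 520 kPa; V/T = const ⇒ T₂ = 1870 K, V₂ = 106 L.
W = PΔV = 520×(106−25.3) kPa·L = 41700 J.
ΔU = nCvΔT = 3.53×20.8×(1870−448) = 104000 J.
Q = ΔU + W = nCpΔT = 146000 J.

146000 J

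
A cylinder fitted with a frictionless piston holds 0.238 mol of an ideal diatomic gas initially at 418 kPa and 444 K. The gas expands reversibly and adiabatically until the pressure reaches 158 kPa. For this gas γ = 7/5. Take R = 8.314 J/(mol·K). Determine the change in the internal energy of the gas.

-533 J

V₁ = nRT₁/P₁ = 0.238×8.314×444/418 = 2.10 L.
Adiabatic: T₂/T₁ = (P₂/P₁)^((γ−1)/γ) ⇒ T₂ = 444×(0.378)^0.286 = 336 K; V₂ = 4.21 L.
For an ideal gas ΔU = nCvΔT with Cv = (5/2)R = 20.8 J/(mol·K).
ΔU = 0.238×20.8×(336−444) = -533 J.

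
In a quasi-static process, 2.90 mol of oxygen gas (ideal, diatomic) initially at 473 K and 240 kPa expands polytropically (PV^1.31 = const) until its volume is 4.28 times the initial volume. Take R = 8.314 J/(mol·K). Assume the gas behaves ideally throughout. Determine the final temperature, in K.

V₁ = nRT₁/P₁ = 2.90×8.314×473/240 = 47.5 L.
Polytropic n=1.31: T₂ = T₁(V₁/V₂)^(n−1) = 473×(0.234)^0.31 = 301 K; P₂ = P₁(V₁/V₂)^n = 35.7 kPa.

301 K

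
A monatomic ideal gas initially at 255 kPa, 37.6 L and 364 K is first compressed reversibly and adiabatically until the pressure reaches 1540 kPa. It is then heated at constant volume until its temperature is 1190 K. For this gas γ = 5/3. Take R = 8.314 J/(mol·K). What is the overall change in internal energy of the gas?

32600 J

n = P₁V₁/(RT₁) = 255×37.6/(8.314×364) = 3.17 mol.
Step 1 — Adiabatic: T₂/T₁ = (P₂/P₁)^((γ−1)/γ) ⇒ T₂ = 364×(6.04)^0.400 = 747 K; V₂ = 12.8 L.
ΔU = nCvΔT = 3.17×12.5×(747−364) = 15100 J.
Q = 0 for an adiabatic process, so W = −ΔU = -15100 J.
State after step 1: P = 1540 kPa, V = 12.8 L, T = 747 K.
Step 2 — Isochoric: V stays 12.8 L; P/T = const ⇒ T₂ = 1190 K, P₂ = 2450 kPa.
W = 0 (no volume change).
ΔU = nCvΔT = 3.17×12.5×(1190−747) = 17500 J.
Q = ΔU = 17500 J.
Net over both steps: W = -15100 J, Q = 17500 J, ΔU = 32600 J.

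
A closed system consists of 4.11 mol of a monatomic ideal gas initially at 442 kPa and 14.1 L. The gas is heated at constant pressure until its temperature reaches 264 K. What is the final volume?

T₁ = P₁V₁/(nR) = 442×14.1/(4.11×8.314) = 182 K.
Isobaric: P stays 442 kPa; V/T = const ⇒ T₂ = 264 K, V₂ = 20.4 L.

20.4 L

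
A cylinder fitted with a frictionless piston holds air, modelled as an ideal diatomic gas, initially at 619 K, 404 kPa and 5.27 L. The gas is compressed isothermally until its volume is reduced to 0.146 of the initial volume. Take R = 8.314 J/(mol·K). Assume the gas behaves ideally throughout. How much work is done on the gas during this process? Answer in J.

n = P₁V₁/(RT₁) = 404×5.27/(8.314×619) = 0.414 mol.
Isothermal: T stays 619 K; PV = const ⇒ V₂ = 0.769 L, P₂ = 2770 kPa.
W = nRT ln(V₂/V₁) = 0.414×8.314×619×ln(0.146) = -4100 J.
Work done on the gas = −W_by = 4100 J.

4100 J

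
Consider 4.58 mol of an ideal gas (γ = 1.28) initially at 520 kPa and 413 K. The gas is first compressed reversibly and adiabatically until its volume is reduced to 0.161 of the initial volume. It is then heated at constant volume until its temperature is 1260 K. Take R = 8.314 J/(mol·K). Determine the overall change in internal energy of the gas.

115000 J

V₁ = nRT₁/P₁ = 4.58×8.314×413/520 = 30.2 L.
Step 1 — Adiabatic: TV^(γ−1) = const ⇒ T₂ = 413×(6.21)^0.280 = 689 K; PV^γ = const ⇒ P₂ = 5390 kPa.
ΔU = nCvΔT = 4.58×29.7×(689−413) = 37500 J.
Q = 0 for an adiabatic process, so W = −ΔU = -37500 J.
State after step 1: P = 5390 kPa, V = 4.87 L, T = 689 K.
Step 2 — Isochoric: V stays 4.87 L; P/T = const ⇒ T₂ = 1260 K, P₂ = 9850 kPa.
W = 0 (no volume change).
ΔU = nCvΔT = 4.58×29.7×(1260−689) = 77700 J.
Q = ΔU = 77700 J.
Net over both steps: W = -37500 J, Q = 77700 J, ΔU = 115000 J.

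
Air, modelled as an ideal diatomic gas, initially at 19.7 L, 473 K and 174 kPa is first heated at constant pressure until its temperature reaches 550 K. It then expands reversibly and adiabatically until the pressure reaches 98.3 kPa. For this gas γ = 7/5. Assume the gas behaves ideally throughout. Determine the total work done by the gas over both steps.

2060 J

n = P₁V₁/(RT₁) = 174×19.7/(8.314×473) = 0.872 mol.
Step 1 — Isobaric: P stays 174 kPa; V/T = const ⇒ T₂ = 550 K, V₂ = 22.9 L.
W = PΔV = 174×(22.9−19.7) kPa·L = 558 J.
ΔU = nCvΔT = 0.872×20.8×(550−473) = 1400 J.
Q = ΔU + W = nCpΔT = 1950 J.
State after step 1: P = 174 kPa, V = 22.9 L, T = 550 K.
Step 2 — Adiabatic: T₂/T₁ = (P₂/P₁)^((γ−1)/γ) ⇒ T₂ = 550×(0.565)^0.286 = 467 K; V₂ = 34.4 L.
ΔU = nCvΔT = 0.872×20.8×(467−550) = -1500 J.
Q = 0 for an adiabatic process, so W = −ΔU = 1500 J.
Net over both steps: W = 2060 J, Q = 1950 J, ΔU = -105 J.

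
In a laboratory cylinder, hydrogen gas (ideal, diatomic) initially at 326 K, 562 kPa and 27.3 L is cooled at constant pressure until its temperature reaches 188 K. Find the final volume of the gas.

Isobaric: P stays 562 kPa; V/T = const ⇒ T₂ = 188 K, V₂ = 15.7 L.

15.7 L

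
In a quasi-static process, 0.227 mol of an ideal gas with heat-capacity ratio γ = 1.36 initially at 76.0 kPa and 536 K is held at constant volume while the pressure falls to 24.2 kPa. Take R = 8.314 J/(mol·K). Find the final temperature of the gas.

V₁ = nRT₁/P₁ = 0.227×8.314×536/76.0 = 13.3 L.
Isochoric: V stays 13.3 L; P/T = const ⇒ T₂ = 171 K, P₂ = 24.2 kPa.

171 K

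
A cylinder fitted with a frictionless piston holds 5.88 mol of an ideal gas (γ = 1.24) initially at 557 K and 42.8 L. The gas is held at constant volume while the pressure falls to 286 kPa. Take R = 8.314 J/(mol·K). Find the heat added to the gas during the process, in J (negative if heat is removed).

-62500 J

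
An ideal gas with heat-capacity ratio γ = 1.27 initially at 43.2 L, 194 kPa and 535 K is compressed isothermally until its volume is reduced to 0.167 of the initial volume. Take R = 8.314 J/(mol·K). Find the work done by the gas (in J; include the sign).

-15000 J

n = P₁V₁/(RT₁) = 194×43.2/(8.314×535) = 1.88 mol.
Isothermal: T stays 535 K; PV = const ⇒ V₂ = 7.21 L, P₂ = 1160 kPa.
W = nRT ln(V₂/V₁) = 1.88×8.314×535×ln(0.167) = -15000 J.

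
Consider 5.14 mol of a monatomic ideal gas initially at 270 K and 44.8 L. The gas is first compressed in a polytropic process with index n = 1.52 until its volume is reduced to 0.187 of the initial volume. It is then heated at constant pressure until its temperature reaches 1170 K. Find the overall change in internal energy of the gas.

P₁ = nRT₁/V₁ = 5.14×8.314×270/44.8 = 258 kPa.
Step 1 — Polytropic n=1.52: T₂ = T₁(V₁/V₂)^(n−1) = 270×(5.35)^0.52 = 646 K; P₂ = P₁(V₁/V₂)^n = 3290 kPa.
W = (P₁V₁−P₂V₂)/(n−1) = (258×44.8−3290×8.38)/0.52 = -30900 J.
ΔU = nCvΔT = 5.14×12.5×(646−270) = 24100 J.
Q = ΔU + W = -6790 J.
State after step 1: P = 3290 kPa, V = 8.38 L, T = 646 K.
Step 2 — Isobaric: P stays 3290 kPa; V/T = const ⇒ T₂ = 1170 K, V₂ = 15.2 L.
W = PΔV = 3290×(15.2−8.38) kPa·L = 22400 J.
ΔU = nCvΔT = 5.14×12.5×(1170−646) = 33600 J.
Q = ΔU + W = nCpΔT = 56000 J.
Net over both steps: W = -8470 J, Q = 49200 J, ΔU = 57700 J.

57700 J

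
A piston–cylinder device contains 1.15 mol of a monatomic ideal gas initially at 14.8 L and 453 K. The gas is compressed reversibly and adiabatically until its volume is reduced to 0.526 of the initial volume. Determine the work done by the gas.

-3470 J

P₁ = nRT₁/V₁ = 1.15×8.314×453/14.8 = 293 kPa.
Adiabatic: TV^(γ−1) = const ⇒ T₂ = 453×(1.90)^0.667 = 695 K; PV^γ = const ⇒ P₂ = 854 kPa.
ΔU = nCvΔT = 1.15×12.5×(695−453) = 3470 J.
Q = 0 for an adiabatic process, so W = −ΔU = -3470 J.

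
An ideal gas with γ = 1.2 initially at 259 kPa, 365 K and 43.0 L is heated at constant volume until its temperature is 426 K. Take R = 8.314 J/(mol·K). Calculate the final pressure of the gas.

302 kPa

Isochoric: V stays 43.0 L; P/T = const ⇒ T₂ = 426 K, P₂ = 302 kPa.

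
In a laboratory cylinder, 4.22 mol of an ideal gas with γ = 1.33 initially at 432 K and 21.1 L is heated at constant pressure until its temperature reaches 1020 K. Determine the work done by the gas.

P₁ = nRT₁/V₁ = 4.22×8.314×432/21.1 = 718 kPa.
Isobaric: P stays 718 kPa; V/T = const ⇒ T₂ = 1020 K, V₂ = 49.8 L.
W = PΔV = 718×(49.8−21.1) kPa·L = 20600 J.

20600 J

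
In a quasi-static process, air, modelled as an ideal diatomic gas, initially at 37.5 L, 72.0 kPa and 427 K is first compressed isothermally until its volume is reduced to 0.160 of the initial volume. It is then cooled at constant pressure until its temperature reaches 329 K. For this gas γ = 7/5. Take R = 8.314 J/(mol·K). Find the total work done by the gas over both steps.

-5570 J

n = P₁V₁/(RT₁) = 72.0×37.5/(8.314×427) = 0.761 mol.
Step 1 — Isothermal: T stays 427 K; PV = const ⇒ V₂ = 6.00 L, P₂ = 450 kPa.
ΔU = 0 (ideal gas, T constant).
W = nRT ln(V₂/V₁) = 0.761×8.314×427×ln(0.160) = -4950 J.
Q = ΔU + W = -4950 J.
State after step 1: P = 450 kPa, V = 6.00 L, T = 427 K.
Step 2 — Isobaric: P stays 450 kPa; V/T = const ⇒ T₂ = 329 K, V₂ = 4.62 L.
W = PΔV = 450×(4.62−6.00) kPa·L = -620 J.
ΔU = nCvΔT = 0.761×20.8×(329−427) = -1550 J.
Q = ΔU + W = nCpΔT = -2170 J.
Net over both steps: W = -5570 J, Q = -7120 J, ΔU = -1550 J.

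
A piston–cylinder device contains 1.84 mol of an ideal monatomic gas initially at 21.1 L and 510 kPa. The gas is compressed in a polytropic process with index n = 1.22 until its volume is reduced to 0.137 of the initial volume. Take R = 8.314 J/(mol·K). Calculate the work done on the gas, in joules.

T₁ = P₁V₁/(nR) = 510×21.1/(1.84×8.314) = 703 K.
Polytropic n=1.22: T₂ = T₁(V₁/V₂)^(n−1) = 703×(7.30)^0.22 = 1090 K; P₂ = P₁(V₁/V₂)^n = 5760 kPa.
W = (P₁V₁−P₂V₂)/(n−1) = (510×21.1−5760×2.89)/0.22 = -26800 J.
Work done on the gas = −W_by = 26800 J.

26800 J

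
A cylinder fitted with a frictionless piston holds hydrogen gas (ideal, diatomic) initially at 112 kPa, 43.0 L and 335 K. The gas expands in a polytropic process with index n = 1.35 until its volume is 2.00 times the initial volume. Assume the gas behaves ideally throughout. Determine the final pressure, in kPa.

Polytropic n=1.35: T₂ = T₁(V₁/V₂)^(n−1) = 335×(0.500)^0.35 = 263 K; P₂ = P₁(V₁/V₂)^n = 43.9 kPa.

43.9 kPa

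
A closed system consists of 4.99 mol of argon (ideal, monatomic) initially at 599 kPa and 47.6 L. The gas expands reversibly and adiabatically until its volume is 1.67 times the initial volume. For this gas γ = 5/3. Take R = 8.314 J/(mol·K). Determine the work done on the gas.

-12400 J

T₁ = P₁V₁/(nR) = 599×47.6/(4.99×8.314) = 687 K.
Adiabatic: TV^(γ−1) = const ⇒ T₂ = 687×(0.599)^0.667 = 488 K; PV^γ = const ⇒ P₂ = 255 kPa.
ΔU = nCvΔT = 4.99×12.5×(488−687) = -12400 J.
Q = 0 for an adiabatic process, so W = −ΔU = 12400 J.
Work done on the gas = −W_by = -12400 J.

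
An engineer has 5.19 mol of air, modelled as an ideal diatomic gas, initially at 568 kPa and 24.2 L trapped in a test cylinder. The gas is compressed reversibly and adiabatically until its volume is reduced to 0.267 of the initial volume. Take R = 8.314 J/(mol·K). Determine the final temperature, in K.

T₁ = P₁V₁/(nR) = 568×24.2/(5.19×8.314) = 319 K.
Adiabatic: TV^(γ−1) = const ⇒ T₂ = 319×(3.75)^0.400 = 540 K; PV^γ = const ⇒ P₂ = 3610 kPa.

540 K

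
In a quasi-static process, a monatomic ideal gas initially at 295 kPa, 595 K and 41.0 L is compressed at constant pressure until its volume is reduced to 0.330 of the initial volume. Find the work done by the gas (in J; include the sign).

-8100 J

n = P₁V₁/(RT₁) = 295×41.0/(8.314×595) = 2.45 mol.
Isobaric: P stays 295 kPa; V/T = const ⇒ T₂ = 196 K, V₂ = 13.5 L.
W = PΔV = 295×(13.5−41.0) kPa·L = -8100 J.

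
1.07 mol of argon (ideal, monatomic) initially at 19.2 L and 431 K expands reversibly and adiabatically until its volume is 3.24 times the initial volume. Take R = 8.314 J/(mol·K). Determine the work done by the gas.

3120 J

P₁ = nRT₁/V₁ = 1.07×8.314×431/19.2 = 200 kPa.
Adiabatic: TV^(γ−1) = const ⇒ T₂ = 431×(0.309)^0.667 = 197 K; PV^γ = const ⇒ P₂ = 28.1 kPa.
ΔU = nCvΔT = 1.07×12.5×(197−431) = -3120 J.
Q = 0 for an adiabatic process, so W = −ΔU = 3120 J.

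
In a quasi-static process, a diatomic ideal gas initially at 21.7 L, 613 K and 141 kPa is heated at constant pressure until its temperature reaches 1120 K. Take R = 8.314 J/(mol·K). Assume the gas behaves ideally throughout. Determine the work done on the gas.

n = P₁V₁/(RT₁) = 141×21.7/(8.314×613) = 0.600 mol.
Isobaric: P stays 141 kPa; V/T = const ⇒ T₂ = 1120 K, V₂ = 39.6 L.
W = PΔV = 141×(39.6−21.7) kPa·L = 2530 J.
Work done on the gas = −W_by = -2530 J.

-2530 J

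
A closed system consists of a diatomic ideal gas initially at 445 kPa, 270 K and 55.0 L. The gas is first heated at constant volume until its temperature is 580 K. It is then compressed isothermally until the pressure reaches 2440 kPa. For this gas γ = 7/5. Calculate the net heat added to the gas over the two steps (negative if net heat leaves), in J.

n = P₁V₁/(RT₁) = 445×55.0/(8.314×270) = 10.9 mol.
Step 1 — Isochoric: V stays 55.0 L; P/T = const ⇒ T₂ = 580 K, P₂ = 956 kPa.
W = 0 (no volume change).
ΔU = nCvΔT = 10.9×20.8×(580−270) = 70300 J.
Q = ΔU = 70300 J.
State after step 1: P = 956 kPa, V = 55.0 L, T = 580 K.
Step 2 — Isothermal: T stays 580 K; PV = const ⇒ V₂ = 21.5 L, P₂ = 2440 kPa.
ΔU = 0 (ideal gas, T constant).
W = nRT ln(V₂/V₁) = 10.9×8.314×580×ln(0.392) = -49300 J.
Q = ΔU + W = -49300 J.
Net over both steps: W = -49300 J, Q = 21000 J, ΔU = 70300 J.

21000 J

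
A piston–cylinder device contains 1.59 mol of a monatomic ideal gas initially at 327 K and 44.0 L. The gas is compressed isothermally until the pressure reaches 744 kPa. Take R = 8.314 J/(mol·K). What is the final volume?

P₁ = nRT₁/V₁ = 1.59×8.314×327/44.0 = 98.2 kPa.
Isothermal: T stays 327 K; PV = const ⇒ V₂ = 5.81 L, P₂ = 744 kPa.

5.81 L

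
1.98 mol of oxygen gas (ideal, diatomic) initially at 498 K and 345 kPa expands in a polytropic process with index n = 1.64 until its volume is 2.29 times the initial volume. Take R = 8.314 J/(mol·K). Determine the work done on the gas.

V₁ = nRT₁/P₁ = 1.98×8.314×498/345 = 23.8 L.
Polytropic n=1.64: T₂ = T₁(V₁/V₂)^(n−1) = 498×(0.437)^0.64 = 293 K; P₂ = P₁(V₁/V₂)^n = 88.7 kPa.
W = (P₁V₁−P₂V₂)/(n−1) = (345×23.8−88.7×54.4)/0.64 = 5270 J.
Work done on the gas = −W_by = -5270 J.

-5270 J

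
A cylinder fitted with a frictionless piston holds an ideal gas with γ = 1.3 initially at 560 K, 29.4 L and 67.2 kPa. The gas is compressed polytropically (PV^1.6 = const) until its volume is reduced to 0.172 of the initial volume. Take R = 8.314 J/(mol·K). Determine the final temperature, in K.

Polytropic n=1.6: T₂ = T₁(V₁/V₂)^(n−1) = 560×(5.81)^0.60 = 1610 K; P₂ = P₁(V₁/V₂)^n = 1120 kPa.

1610 K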